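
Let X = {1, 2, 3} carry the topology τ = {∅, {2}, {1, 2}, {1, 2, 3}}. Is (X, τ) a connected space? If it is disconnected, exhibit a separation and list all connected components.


(X, τ) is connected.

Find clopen sets (U ∈ τ with X ∖ U ∈ τ):
  U = ∅, X ∖ U = {1, 2, 3} — both open, so U is clopen.
  U = {1, 2, 3}, X ∖ U = ∅ — both open, so U is clopen.
Only trivial clopens (∅ and X) exist, so (X, τ) is connected.
Compute connected components by grouping points that agree on all clopens:
  component: {1, 2, 3}


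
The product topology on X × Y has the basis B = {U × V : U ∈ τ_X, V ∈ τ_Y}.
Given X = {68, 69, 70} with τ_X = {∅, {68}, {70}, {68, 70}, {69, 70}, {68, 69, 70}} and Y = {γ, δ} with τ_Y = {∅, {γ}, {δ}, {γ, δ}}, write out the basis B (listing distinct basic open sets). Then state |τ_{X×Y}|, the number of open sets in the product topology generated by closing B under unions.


Basis B = {∅ × ∅, {68} × {γ}, {68} × {δ}, {70} × {γ}, {70} × {δ}, {68} × {γ, δ}, {68, 70} × {γ}, {68, 70} × {δ}, {69, 70} × {γ}, {69, 70} × {δ}, {70} × {γ, δ}, {68, 69, 70} × {γ}, {68, 69, 70} × {δ}, {68, 70} × {γ, δ}, {69, 70} × {γ, δ}, {68, 69, 70} × {γ, δ}}; |τ_{X×Y}| = 36.

Enumerate products U × V with U ∈ τ_X, V ∈ τ_Y (deduplicated):
  ∅ × ∅ = {} (∅)
  {68} × {γ} = {(68,γ)}
  {68} × {δ} = {(68,δ)}
  {70} × {γ} = {(70,γ)}
  {70} × {δ} = {(70,δ)}
  {68} × {γ, δ} = {(68,γ), (68,δ)}
  {68, 70} × {γ} = {(68,γ), (70,γ)}
  {68, 70} × {δ} = {(68,δ), (70,δ)}
  {69, 70} × {γ} = {(69,γ), (70,γ)}
  {69, 70} × {δ} = {(69,δ), (70,δ)}
  {70} × {γ, δ} = {(70,γ), (70,δ)}
  {68, 69, 70} × {γ} = {(68,γ), (69,γ), (70,γ)}
  {68, 69, 70} × {δ} = {(68,δ), (69,δ), (70,δ)}
  {68, 70} × {γ, δ} = {(68,γ), (68,δ), (70,γ), (70,δ)}
  {69, 70} × {γ, δ} = {(69,γ), (69,δ), (70,γ), (70,δ)}
  {68, 69, 70} × {γ, δ} = {(68,γ), (68,δ), (69,γ), (69,δ), (70,γ), (70,δ)}
These 16 distinct sets form the basis B.
Close under arbitrary unions to get τ_{X×Y}; counting gives |τ_{X×Y}| = 36.


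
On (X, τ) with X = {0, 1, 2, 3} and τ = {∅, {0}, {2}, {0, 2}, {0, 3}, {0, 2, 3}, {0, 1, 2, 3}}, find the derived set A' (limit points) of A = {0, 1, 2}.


A' = {1, 3}

For each x ∈ X, list the open sets U ∈ τ with x ∈ U, then check whether U ∩ (A ∖ {x}) ≠ ∅ for every such U.
  x = 0: open {0} ∋ x has {0} ∩ (A ∖ {0}) = ∅, so x is NOT a limit point.
  x = 1: opens ∋ x are {0, 1, 2, 3}; each meets A ∖ {1}, so x IS a limit point.
  x = 2: open {2} ∋ x has {2} ∩ (A ∖ {2}) = ∅, so x is NOT a limit point.
  x = 3: opens ∋ x are {0, 3}, {0, 2, 3}, {0, 1, 2, 3}; each meets A ∖ {3}, so x IS a limit point.
Collecting: A' = {1, 3}.


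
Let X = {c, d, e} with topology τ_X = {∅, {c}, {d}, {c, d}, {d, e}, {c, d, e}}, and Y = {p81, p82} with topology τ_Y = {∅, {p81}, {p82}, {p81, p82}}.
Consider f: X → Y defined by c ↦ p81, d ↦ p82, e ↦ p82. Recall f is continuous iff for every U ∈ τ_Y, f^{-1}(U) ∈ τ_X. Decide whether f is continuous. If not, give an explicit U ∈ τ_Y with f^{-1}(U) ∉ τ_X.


f IS continuous.

Compute f^{-1}(U) for each U ∈ τ_Y:
  U = ∅: f^{-1}(U) = ∅ ∈ τ_X ✓.
  U = {p81}: f^{-1}(U) = {c} ∈ τ_X ✓.
  U = {p82}: f^{-1}(U) = {d, e} ∈ τ_X ✓.
  U = {p81, p82}: f^{-1}(U) = {c, d, e} ∈ τ_X ✓.
Every preimage lies in τ_X, so f IS continuous.


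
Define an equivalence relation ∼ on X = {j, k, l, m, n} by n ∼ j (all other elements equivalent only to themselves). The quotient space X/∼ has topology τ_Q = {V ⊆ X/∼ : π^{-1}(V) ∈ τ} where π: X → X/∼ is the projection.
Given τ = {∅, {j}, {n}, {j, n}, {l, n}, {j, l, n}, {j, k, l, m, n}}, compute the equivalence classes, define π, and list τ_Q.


X/∼ = {[j=n], [k], [l], [m]}; |τ_Q| = 4.

Equivalence classes: [j=n], [k], [l], [m].
Quotient map π: X → X/∼ sends j ↦ [j=n], k ↦ [k], l ↦ [l], m ↦ [m], n ↦ [j=n].
For each subset V ⊆ X/∼, compute π^{-1}(V) ⊆ X and check whether π^{-1}(V) ∈ τ. V is open in τ_Q iff π^{-1}(V) ∈ τ.
  V = {}: π^{-1}(V) = ∅ ∈ τ ✓.
  V = {[j=n]}: π^{-1}(V) = {j, n} ∈ τ ✓.
  V = {[k]}: π^{-1}(V) = {k} ∉ τ ✗.
  V = {[j=n], [k]}: π^{-1}(V) = {j, k, n} ∉ τ ✗.
  V = {[l]}: π^{-1}(V) = {l} ∉ τ ✗.
  V = {[j=n], [l]}: π^{-1}(V) = {j, l, n} ∈ τ ✓.
  V = {[k], [l]}: π^{-1}(V) = {k, l} ∉ τ ✗.
  V = {[j=n], [k], [l]}: π^{-1}(V) = {j, k, l, n} ∉ τ ✗.
  V = {[m]}: π^{-1}(V) = {m} ∉ τ ✗.
  V = {[j=n], [m]}: π^{-1}(V) = {j, m, n} ∉ τ ✗.
  V = {[k], [m]}: π^{-1}(V) = {k, m} ∉ τ ✗.
  V = {[j=n], [k], [m]}: π^{-1}(V) = {j, k, m, n} ∉ τ ✗.
  V = {[l], [m]}: π^{-1}(V) = {l, m} ∉ τ ✗.
  V = {[j=n], [l], [m]}: π^{-1}(V) = {j, l, m, n} ∉ τ ✗.
  V = {[k], [l], [m]}: π^{-1}(V) = {k, l, m} ∉ τ ✗.
  V = {[j=n], [k], [l], [m]}: π^{-1}(V) = {j, k, l, m, n} ∈ τ ✓.
Open sets in the quotient: τ_Q = {{}, {[j=n]}, {[j=n], [l]}, {[j=n], [k], [l], [m]}} (4 elements).


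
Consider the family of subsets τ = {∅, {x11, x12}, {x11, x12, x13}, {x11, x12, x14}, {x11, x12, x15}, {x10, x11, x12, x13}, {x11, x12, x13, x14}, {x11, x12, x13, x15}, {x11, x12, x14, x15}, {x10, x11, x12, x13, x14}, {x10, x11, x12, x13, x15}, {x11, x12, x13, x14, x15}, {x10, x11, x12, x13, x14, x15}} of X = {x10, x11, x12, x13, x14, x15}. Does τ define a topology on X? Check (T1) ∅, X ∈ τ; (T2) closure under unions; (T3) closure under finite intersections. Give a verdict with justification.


τ IS a topology on X.

Axiom (T1): ∅ ∈ τ? Yes; X ∈ τ? Yes.
Axiom (T2/T3): check pairwise unions and intersections of members of τ.
All pairwise intersections and unions checked — each lies in τ. Therefore τ satisfies (T1), (T2), (T3): it IS a topology on X.


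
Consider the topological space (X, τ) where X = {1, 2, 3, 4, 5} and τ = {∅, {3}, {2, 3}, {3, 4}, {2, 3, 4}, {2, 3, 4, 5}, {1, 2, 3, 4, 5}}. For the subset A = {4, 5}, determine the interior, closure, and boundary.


int(A) = ∅, cl(A) = {1, 4, 5}, ∂A = {1, 4, 5}.

Closed sets in (X, τ) are complements of opens:
  closed(X, τ) = {∅, {1}, {1, 5}, {1, 2, 5}, {1, 4, 5}, {1, 2, 4, 5}, {1, 2, 3, 4, 5}}.
int(A) = ⋃ {U ∈ τ : U ⊆ A}. Opens contained in A: ∅.
Taking the union of these: int(A) = ∅.
cl(A) = ⋂ {C closed : A ⊆ C}. Closed sets containing A: {1, 4, 5}, {1, 2, 4, 5}, {1, 2, 3, 4, 5}.
Intersecting these: cl(A) = {1, 4, 5}.
∂A = cl(A) ∖ int(A) = {1, 4, 5} ∖ ∅ = {1, 4, 5}.


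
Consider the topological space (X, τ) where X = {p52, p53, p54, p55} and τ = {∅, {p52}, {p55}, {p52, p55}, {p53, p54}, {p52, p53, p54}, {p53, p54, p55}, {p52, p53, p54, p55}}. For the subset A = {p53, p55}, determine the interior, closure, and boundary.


int(A) = {p55}, cl(A) = {p53, p54, p55}, ∂A = {p53, p54}.

Closed sets in (X, τ) are complements of opens:
  closed(X, τ) = {∅, {p52}, {p55}, {p52, p55}, {p53, p54}, {p52, p53, p54}, {p53, p54, p55}, {p52, p53, p54, p55}}.
int(A) = ⋃ {U ∈ τ : U ⊆ A}. Opens contained in A: ∅, {p55}.
Taking the union of these: int(A) = {p55}.
cl(A) = ⋂ {C closed : A ⊆ C}. Closed sets containing A: {p53, p54, p55}, {p52, p53, p54, p55}.
Intersecting these: cl(A) = {p53, p54, p55}.
∂A = cl(A) ∖ int(A) = {p53, p54, p55} ∖ {p55} = {p53, p54}.


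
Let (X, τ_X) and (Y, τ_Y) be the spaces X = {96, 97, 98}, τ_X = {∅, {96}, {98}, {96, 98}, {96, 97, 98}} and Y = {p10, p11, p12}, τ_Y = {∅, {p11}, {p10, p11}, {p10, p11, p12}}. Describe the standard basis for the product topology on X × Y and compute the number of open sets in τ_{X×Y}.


Basis B = {∅ × ∅, {96} × {p11}, {98} × {p11}, {96} × {p10, p11}, {96, 98} × {p11}, {98} × {p10, p11}, {96} × {p10, p11, p12}, {96, 97, 98} × {p11}, {98} × {p10, p11, p12}, {96, 98} × {p10, p11}, {96, 98} × {p10, p11, p12}, {96, 97, 98} × {p10, p11}, {96, 97, 98} × {p10, p11, p12}}; |τ_{X×Y}| = 30.

Enumerate products U × V with U ∈ τ_X, V ∈ τ_Y (deduplicated):
  ∅ × ∅ = {} (∅)
  {96} × {p11} = {(96,p11)}
  {98} × {p11} = {(98,p11)}
  {96} × {p10, p11} = {(96,p10), (96,p11)}
  {96, 98} × {p11} = {(96,p11), (98,p11)}
  {98} × {p10, p11} = {(98,p10), (98,p11)}
  {96} × {p10, p11, p12} = {(96,p10), (96,p11), (96,p12)}
  {96, 97, 98} × {p11} = {(96,p11), (97,p11), (98,p11)}
  {98} × {p10, p11, p12} = {(98,p10), (98,p11), (98,p12)}
  {96, 98} × {p10, p11} = {(96,p10), (96,p11), (98,p10), (98,p11)}
  {96, 98} × {p10, p11, p12} = {(96,p10), (96,p11), (96,p12), (98,p10), (98,p11), (98,p12)}
  {96, 97, 98} × {p10, p11} = {(96,p10), (96,p11), (97,p10), (97,p11), (98,p10), (98,p11)}
  {96, 97, 98} × {p10, p11, p12} = {(96,p10), (96,p11), (96,p12), (97,p10), (97,p11), (97,p12), (98,p10), (98,p11), (98,p12)}
These 13 distinct sets form the basis B.
Close under arbitrary unions to get τ_{X×Y}; counting gives |τ_{X×Y}| = 30.


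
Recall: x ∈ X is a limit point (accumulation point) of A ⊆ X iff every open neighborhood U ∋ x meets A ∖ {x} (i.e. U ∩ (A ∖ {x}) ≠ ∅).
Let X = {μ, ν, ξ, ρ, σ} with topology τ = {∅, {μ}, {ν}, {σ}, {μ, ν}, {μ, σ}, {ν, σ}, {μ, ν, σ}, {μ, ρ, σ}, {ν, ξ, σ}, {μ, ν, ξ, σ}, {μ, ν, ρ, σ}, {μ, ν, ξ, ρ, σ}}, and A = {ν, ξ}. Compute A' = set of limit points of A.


A' = {ξ}

For each x ∈ X, list the open sets U ∈ τ with x ∈ U, then check whether U ∩ (A ∖ {x}) ≠ ∅ for every such U.
  x = μ: open {μ} ∋ x has {μ} ∩ (A ∖ {μ}) = ∅, so x is NOT a limit point.
  x = ν: open {ν} ∋ x has {ν} ∩ (A ∖ {ν}) = ∅, so x is NOT a limit point.
  x = ξ: opens ∋ x are {ν, ξ, σ}, {μ, ν, ξ, σ}, {μ, ν, ξ, ρ, σ}; each meets A ∖ {ξ}, so x IS a limit point.
  x = ρ: open {μ, ρ, σ} ∋ x has {μ, ρ, σ} ∩ (A ∖ {ρ}) = ∅, so x is NOT a limit point.
  x = σ: open {σ} ∋ x has {σ} ∩ (A ∖ {σ}) = ∅, so x is NOT a limit point.
Collecting: A' = {ξ}.


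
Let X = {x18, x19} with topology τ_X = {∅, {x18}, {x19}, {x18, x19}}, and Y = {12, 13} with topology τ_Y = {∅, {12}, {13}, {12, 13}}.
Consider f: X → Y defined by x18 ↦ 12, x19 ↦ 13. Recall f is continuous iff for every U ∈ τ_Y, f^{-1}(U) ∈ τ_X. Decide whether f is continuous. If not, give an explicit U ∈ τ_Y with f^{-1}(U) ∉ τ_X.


f IS continuous.

Compute f^{-1}(U) for each U ∈ τ_Y:
  U = ∅: f^{-1}(U) = ∅ ∈ τ_X ✓.
  U = {12}: f^{-1}(U) = {x18} ∈ τ_X ✓.
  U = {13}: f^{-1}(U) = {x19} ∈ τ_X ✓.
  U = {12, 13}: f^{-1}(U) = {x18, x19} ∈ τ_X ✓.
Every preimage lies in τ_X, so f IS continuous.


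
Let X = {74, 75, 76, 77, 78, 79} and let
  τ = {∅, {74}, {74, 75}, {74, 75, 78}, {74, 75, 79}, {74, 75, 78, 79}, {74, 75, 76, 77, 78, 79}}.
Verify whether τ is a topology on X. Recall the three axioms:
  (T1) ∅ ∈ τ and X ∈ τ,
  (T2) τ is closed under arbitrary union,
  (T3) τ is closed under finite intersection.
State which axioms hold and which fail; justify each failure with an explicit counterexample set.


τ IS a topology on X.

Axiom (T1): ∅ ∈ τ? Yes; X ∈ τ? Yes.
Axiom (T2/T3): check pairwise unions and intersections of members of τ.
All pairwise intersections and unions checked — each lies in τ. Therefore τ satisfies (T1), (T2), (T3): it IS a topology on X.


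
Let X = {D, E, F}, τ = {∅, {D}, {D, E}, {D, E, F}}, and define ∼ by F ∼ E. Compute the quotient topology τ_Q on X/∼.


X/∼ = {[D], [E=F]}; |τ_Q| = 3.

Equivalence classes: [D], [E=F].
Quotient map π: X → X/∼ sends D ↦ [D], E ↦ [E=F], F ↦ [E=F].
For each subset V ⊆ X/∼, compute π^{-1}(V) ⊆ X and check whether π^{-1}(V) ∈ τ. V is open in τ_Q iff π^{-1}(V) ∈ τ.
  V = {}: π^{-1}(V) = ∅ ∈ τ ✓.
  V = {[D]}: π^{-1}(V) = {D} ∈ τ ✓.
  V = {[E=F]}: π^{-1}(V) = {E, F} ∉ τ ✗.
  V = {[D], [E=F]}: π^{-1}(V) = {D, E, F} ∈ τ ✓.
Open sets in the quotient: τ_Q = {{}, {[D]}, {[D], [E=F]}} (3 elements).


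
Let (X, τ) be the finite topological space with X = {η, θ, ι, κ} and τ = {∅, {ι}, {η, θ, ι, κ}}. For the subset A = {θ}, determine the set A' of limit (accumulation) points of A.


A' = {η, κ}

For each x ∈ X, list the open sets U ∈ τ with x ∈ U, then check whether U ∩ (A ∖ {x}) ≠ ∅ for every such U.
  x = η: opens ∋ x are {η, θ, ι, κ}; each meets A ∖ {η}, so x IS a limit point.
  x = θ: open {η, θ, ι, κ} ∋ x has {η, θ, ι, κ} ∩ (A ∖ {θ}) = ∅, so x is NOT a limit point.
  x = ι: open {ι} ∋ x has {ι} ∩ (A ∖ {ι}) = ∅, so x is NOT a limit point.
  x = κ: opens ∋ x are {η, θ, ι, κ}; each meets A ∖ {κ}, so x IS a limit point.
Collecting: A' = {η, κ}.


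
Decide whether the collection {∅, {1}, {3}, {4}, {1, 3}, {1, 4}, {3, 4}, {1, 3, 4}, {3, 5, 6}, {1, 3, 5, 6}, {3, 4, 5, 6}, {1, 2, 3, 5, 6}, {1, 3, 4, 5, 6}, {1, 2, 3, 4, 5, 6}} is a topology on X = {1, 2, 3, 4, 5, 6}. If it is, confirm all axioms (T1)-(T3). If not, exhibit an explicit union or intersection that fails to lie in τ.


τ IS a topology on X.

Axiom (T1): ∅ ∈ τ? Yes; X ∈ τ? Yes.
Axiom (T2/T3): check pairwise unions and intersections of members of τ.
All pairwise intersections and unions checked — each lies in τ. Therefore τ satisfies (T1), (T2), (T3): it IS a topology on X.


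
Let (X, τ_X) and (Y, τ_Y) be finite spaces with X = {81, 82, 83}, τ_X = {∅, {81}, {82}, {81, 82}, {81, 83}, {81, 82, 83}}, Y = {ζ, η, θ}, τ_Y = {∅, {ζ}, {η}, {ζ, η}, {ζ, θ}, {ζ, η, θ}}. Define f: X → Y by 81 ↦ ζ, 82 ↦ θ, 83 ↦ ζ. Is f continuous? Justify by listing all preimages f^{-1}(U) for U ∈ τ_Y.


f IS continuous.

Compute f^{-1}(U) for each U ∈ τ_Y:
  U = ∅: f^{-1}(U) = ∅ ∈ τ_X ✓.
  U = {ζ}: f^{-1}(U) = {81, 83} ∈ τ_X ✓.
  U = {η}: f^{-1}(U) = ∅ ∈ τ_X ✓.
  U = {ζ, η}: f^{-1}(U) = {81, 83} ∈ τ_X ✓.
  U = {ζ, θ}: f^{-1}(U) = {81, 82, 83} ∈ τ_X ✓.
  U = {ζ, η, θ}: f^{-1}(U) = {81, 82, 83} ∈ τ_X ✓.
Every preimage lies in τ_X, so f IS continuous.


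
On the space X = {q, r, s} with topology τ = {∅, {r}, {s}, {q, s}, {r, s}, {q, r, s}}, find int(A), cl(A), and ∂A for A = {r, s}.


int(A) = {r, s}, cl(A) = {q, r, s}, ∂A = {q}.

Closed sets in (X, τ) are complements of opens:
  closed(X, τ) = {∅, {q}, {r}, {q, r}, {q, s}, {q, r, s}}.
int(A) = ⋃ {U ∈ τ : U ⊆ A}. Opens contained in A: ∅, {r}, {s}, {r, s}.
Taking the union of these: int(A) = {r, s}.
cl(A) = ⋂ {C closed : A ⊆ C}. Closed sets containing A: {q, r, s}.
Intersecting these: cl(A) = {q, r, s}.
∂A = cl(A) ∖ int(A) = {q, r, s} ∖ {r, s} = {q}.


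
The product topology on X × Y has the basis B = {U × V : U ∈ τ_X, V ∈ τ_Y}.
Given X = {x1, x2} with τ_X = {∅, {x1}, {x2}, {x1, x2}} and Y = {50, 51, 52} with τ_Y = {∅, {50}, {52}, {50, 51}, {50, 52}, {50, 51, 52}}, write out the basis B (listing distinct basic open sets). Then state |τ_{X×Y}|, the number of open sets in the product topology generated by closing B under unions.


Basis B = {∅ × ∅, {x1} × {50}, {x1} × {52}, {x2} × {50}, {x2} × {52}, {x1} × {50, 51}, {x1} × {50, 52}, {x1, x2} × {50}, {x1, x2} × {52}, {x2} × {50, 51}, {x2} × {50, 52}, {x1} × {50, 51, 52}, {x2} × {50, 51, 52}, {x1, x2} × {50, 51}, {x1, x2} × {50, 52}, {x1, x2} × {50, 51, 52}}; |τ_{X×Y}| = 36.

Enumerate products U × V with U ∈ τ_X, V ∈ τ_Y (deduplicated):
  ∅ × ∅ = {} (∅)
  {x1} × {50} = {(x1,50)}
  {x1} × {52} = {(x1,52)}
  {x2} × {50} = {(x2,50)}
  {x2} × {52} = {(x2,52)}
  {x1} × {50, 51} = {(x1,50), (x1,51)}
  {x1} × {50, 52} = {(x1,50), (x1,52)}
  {x1, x2} × {50} = {(x1,50), (x2,50)}
  {x1, x2} × {52} = {(x1,52), (x2,52)}
  {x2} × {50, 51} = {(x2,50), (x2,51)}
  {x2} × {50, 52} = {(x2,50), (x2,52)}
  {x1} × {50, 51, 52} = {(x1,50), (x1,51), (x1,52)}
  {x2} × {50, 51, 52} = {(x2,50), (x2,51), (x2,52)}
  {x1, x2} × {50, 51} = {(x1,50), (x1,51), (x2,50), (x2,51)}
  {x1, x2} × {50, 52} = {(x1,50), (x1,52), (x2,50), (x2,52)}
  {x1, x2} × {50, 51, 52} = {(x1,50), (x1,51), (x1,52), (x2,50), (x2,51), (x2,52)}
These 16 distinct sets form the basis B.
Close under arbitrary unions to get τ_{X×Y}; counting gives |τ_{X×Y}| = 36.


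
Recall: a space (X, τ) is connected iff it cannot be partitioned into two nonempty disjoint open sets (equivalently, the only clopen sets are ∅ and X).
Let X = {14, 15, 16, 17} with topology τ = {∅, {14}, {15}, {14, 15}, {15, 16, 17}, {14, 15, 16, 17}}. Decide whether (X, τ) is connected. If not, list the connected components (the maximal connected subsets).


(X, τ) is disconnected; components = [{14}, {15, 16, 17}].

Find clopen sets (U ∈ τ with X ∖ U ∈ τ):
  U = ∅, X ∖ U = {14, 15, 16, 17} — both open, so U is clopen.
  U = {14}, X ∖ U = {15, 16, 17} — both open, so U is clopen.
  U = {15, 16, 17}, X ∖ U = {14} — both open, so U is clopen.
  U = {14, 15, 16, 17}, X ∖ U = ∅ — both open, so U is clopen.
Nontrivial clopen(s) exist: e.g. {14}. So (X, τ) is disconnected.
Compute connected components by grouping points that agree on all clopens:
  component: {14}
  component: {15, 16, 17}


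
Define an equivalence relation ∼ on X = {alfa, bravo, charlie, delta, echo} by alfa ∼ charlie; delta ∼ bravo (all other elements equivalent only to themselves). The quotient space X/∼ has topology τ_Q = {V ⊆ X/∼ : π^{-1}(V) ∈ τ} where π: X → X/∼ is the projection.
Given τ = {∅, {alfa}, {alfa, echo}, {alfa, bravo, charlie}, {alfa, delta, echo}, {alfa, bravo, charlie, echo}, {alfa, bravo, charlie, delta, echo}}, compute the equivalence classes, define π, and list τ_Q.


X/∼ = {[alfa=charlie], [bravo=delta], [echo]}; |τ_Q| = 2.

Equivalence classes: [alfa=charlie], [bravo=delta], [echo].
Quotient map π: X → X/∼ sends alfa ↦ [alfa=charlie], bravo ↦ [bravo=delta], charlie ↦ [alfa=charlie], delta ↦ [bravo=delta], echo ↦ [echo].
For each subset V ⊆ X/∼, compute π^{-1}(V) ⊆ X and check whether π^{-1}(V) ∈ τ. V is open in τ_Q iff π^{-1}(V) ∈ τ.
  V = {}: π^{-1}(V) = ∅ ∈ τ ✓.
  V = {[alfa=charlie]}: π^{-1}(V) = {alfa, charlie} ∉ τ ✗.
  V = {[bravo=delta]}: π^{-1}(V) = {bravo, delta} ∉ τ ✗.
  V = {[alfa=charlie], [bravo=delta]}: π^{-1}(V) = {alfa, bravo, charlie, delta} ∉ τ ✗.
  V = {[echo]}: π^{-1}(V) = {echo} ∉ τ ✗.
  V = {[alfa=charlie], [echo]}: π^{-1}(V) = {alfa, charlie, echo} ∉ τ ✗.
  V = {[bravo=delta], [echo]}: π^{-1}(V) = {bravo, delta, echo} ∉ τ ✗.
  V = {[alfa=charlie], [bravo=delta], [echo]}: π^{-1}(V) = {alfa, bravo, charlie, delta, echo} ∈ τ ✓.
Open sets in the quotient: τ_Q = {{}, {[alfa=charlie], [bravo=delta], [echo]}} (2 elements).


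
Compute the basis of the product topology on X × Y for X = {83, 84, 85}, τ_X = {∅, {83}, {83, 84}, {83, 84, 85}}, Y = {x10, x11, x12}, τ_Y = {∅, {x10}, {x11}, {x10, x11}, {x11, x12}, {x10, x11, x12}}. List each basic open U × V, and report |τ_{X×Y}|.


Basis B = {∅ × ∅, {83} × {x10}, {83} × {x11}, {83} × {x10, x11}, {83, 84} × {x10}, {83} × {x11, x12}, {83, 84} × {x11}, {83} × {x10, x11, x12}, {83, 84, 85} × {x10}, {83, 84, 85} × {x11}, {83, 84} × {x10, x11}, {83, 84} × {x11, x12}, {83, 84} × {x10, x11, x12}, {83, 84, 85} × {x10, x11}, {83, 84, 85} × {x11, x12}, {83, 84, 85} × {x10, x11, x12}}; |τ_{X×Y}| = 40.

Enumerate products U × V with U ∈ τ_X, V ∈ τ_Y (deduplicated):
  ∅ × ∅ = {} (∅)
  {83} × {x10} = {(83,x10)}
  {83} × {x11} = {(83,x11)}
  {83} × {x10, x11} = {(83,x10), (83,x11)}
  {83, 84} × {x10} = {(83,x10), (84,x10)}
  {83} × {x11, x12} = {(83,x11), (83,x12)}
  {83, 84} × {x11} = {(83,x11), (84,x11)}
  {83} × {x10, x11, x12} = {(83,x10), (83,x11), (83,x12)}
  {83, 84, 85} × {x10} = {(83,x10), (84,x10), (85,x10)}
  {83, 84, 85} × {x11} = {(83,x11), (84,x11), (85,x11)}
  {83, 84} × {x10, x11} = {(83,x10), (83,x11), (84,x10), (84,x11)}
  {83, 84} × {x11, x12} = {(83,x11), (83,x12), (84,x11), (84,x12)}
  {83, 84} × {x10, x11, x12} = {(83,x10), (83,x11), (83,x12), (84,x10), (84,x11), (84,x12)}
  {83, 84, 85} × {x10, x11} = {(83,x10), (83,x11), (84,x10), (84,x11), (85,x10), (85,x11)}
  {83, 84, 85} × {x11, x12} = {(83,x11), (83,x12), (84,x11), (84,x12), (85,x11), (85,x12)}
  {83, 84, 85} × {x10, x11, x12} = {(83,x10), (83,x11), (83,x12), (84,x10), (84,x11), (84,x12), (85,x10), (85,x11), (85,x12)}
These 16 distinct sets form the basis B.
Close under arbitrary unions to get τ_{X×Y}; counting gives |τ_{X×Y}| = 40.


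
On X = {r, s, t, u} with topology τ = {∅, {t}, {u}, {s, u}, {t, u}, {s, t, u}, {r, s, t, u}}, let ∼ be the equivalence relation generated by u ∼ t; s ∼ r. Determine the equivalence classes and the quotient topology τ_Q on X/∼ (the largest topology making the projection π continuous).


X/∼ = {[r=s], [t=u]}; |τ_Q| = 3.

Equivalence classes: [r=s], [t=u].
Quotient map π: X → X/∼ sends r ↦ [r=s], s ↦ [r=s], t ↦ [t=u], u ↦ [t=u].
For each subset V ⊆ X/∼, compute π^{-1}(V) ⊆ X and check whether π^{-1}(V) ∈ τ. V is open in τ_Q iff π^{-1}(V) ∈ τ.
  V = {}: π^{-1}(V) = ∅ ∈ τ ✓.
  V = {[r=s]}: π^{-1}(V) = {r, s} ∉ τ ✗.
  V = {[t=u]}: π^{-1}(V) = {t, u} ∈ τ ✓.
  V = {[r=s], [t=u]}: π^{-1}(V) = {r, s, t, u} ∈ τ ✓.
Open sets in the quotient: τ_Q = {{}, {[t=u]}, {[r=s], [t=u]}} (3 elements).


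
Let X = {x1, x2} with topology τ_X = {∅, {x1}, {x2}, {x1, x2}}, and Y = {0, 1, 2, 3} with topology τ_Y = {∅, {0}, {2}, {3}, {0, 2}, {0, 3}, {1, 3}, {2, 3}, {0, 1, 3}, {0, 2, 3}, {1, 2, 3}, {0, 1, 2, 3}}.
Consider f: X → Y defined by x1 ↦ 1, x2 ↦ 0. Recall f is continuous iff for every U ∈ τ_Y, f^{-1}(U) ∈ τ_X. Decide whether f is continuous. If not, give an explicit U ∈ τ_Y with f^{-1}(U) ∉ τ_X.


f IS continuous.

Compute f^{-1}(U) for each U ∈ τ_Y:
  U = ∅: f^{-1}(U) = ∅ ∈ τ_X ✓.
  U = {0}: f^{-1}(U) = {x2} ∈ τ_X ✓.
  U = {2}: f^{-1}(U) = ∅ ∈ τ_X ✓.
  U = {3}: f^{-1}(U) = ∅ ∈ τ_X ✓.
  U = {0, 2}: f^{-1}(U) = {x2} ∈ τ_X ✓.
  U = {0, 3}: f^{-1}(U) = {x2} ∈ τ_X ✓.
  U = {1, 3}: f^{-1}(U) = {x1} ∈ τ_X ✓.
  U = {2, 3}: f^{-1}(U) = ∅ ∈ τ_X ✓.
  U = {0, 1, 3}: f^{-1}(U) = {x1, x2} ∈ τ_X ✓.
  U = {0, 2, 3}: f^{-1}(U) = {x2} ∈ τ_X ✓.
  U = {1, 2, 3}: f^{-1}(U) = {x1} ∈ τ_X ✓.
  U = {0, 1, 2, 3}: f^{-1}(U) = {x1, x2} ∈ τ_X ✓.
Every preimage lies in τ_X, so f IS continuous.


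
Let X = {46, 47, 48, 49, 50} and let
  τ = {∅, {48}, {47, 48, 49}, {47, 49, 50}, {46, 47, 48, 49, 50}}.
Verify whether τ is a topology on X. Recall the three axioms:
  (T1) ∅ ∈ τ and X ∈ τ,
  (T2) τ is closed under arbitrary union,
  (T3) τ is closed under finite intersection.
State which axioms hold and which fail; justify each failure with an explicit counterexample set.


τ is NOT a topology on X.

Axiom (T1): ∅ ∈ τ? Yes; X ∈ τ? Yes.
Axiom (T2/T3): check pairwise unions and intersections of members of τ.
Counterexample for (T2): {48} ∪ {47, 49, 50} = {47, 48, 49, 50} ∉ τ. Therefore τ is NOT a topology.


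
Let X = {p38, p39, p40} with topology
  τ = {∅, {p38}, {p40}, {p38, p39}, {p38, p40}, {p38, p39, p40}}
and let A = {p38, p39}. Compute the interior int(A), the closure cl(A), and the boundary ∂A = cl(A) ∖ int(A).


int(A) = {p38, p39}, cl(A) = {p38, p39}, ∂A = ∅.

Closed sets in (X, τ) are complements of opens:
  closed(X, τ) = {∅, {p39}, {p40}, {p38, p39}, {p39, p40}, {p38, p39, p40}}.
int(A) = ⋃ {U ∈ τ : U ⊆ A}. Opens contained in A: ∅, {p38}, {p38, p39}.
Taking the union of these: int(A) = {p38, p39}.
cl(A) = ⋂ {C closed : A ⊆ C}. Closed sets containing A: {p38, p39}, {p38, p39, p40}.
Intersecting these: cl(A) = {p38, p39}.
∂A = cl(A) ∖ int(A) = {p38, p39} ∖ {p38, p39} = ∅.


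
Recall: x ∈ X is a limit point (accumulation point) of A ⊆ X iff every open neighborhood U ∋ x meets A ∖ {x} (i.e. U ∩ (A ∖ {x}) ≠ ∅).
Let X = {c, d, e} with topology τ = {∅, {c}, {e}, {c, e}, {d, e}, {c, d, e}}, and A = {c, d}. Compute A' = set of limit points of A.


A' = ∅

For each x ∈ X, list the open sets U ∈ τ with x ∈ U, then check whether U ∩ (A ∖ {x}) ≠ ∅ for every such U.
  x = c: open {c} ∋ x has {c} ∩ (A ∖ {c}) = ∅, so x is NOT a limit point.
  x = d: open {d, e} ∋ x has {d, e} ∩ (A ∖ {d}) = ∅, so x is NOT a limit point.
  x = e: open {e} ∋ x has {e} ∩ (A ∖ {e}) = ∅, so x is NOT a limit point.
Collecting: A' = ∅.


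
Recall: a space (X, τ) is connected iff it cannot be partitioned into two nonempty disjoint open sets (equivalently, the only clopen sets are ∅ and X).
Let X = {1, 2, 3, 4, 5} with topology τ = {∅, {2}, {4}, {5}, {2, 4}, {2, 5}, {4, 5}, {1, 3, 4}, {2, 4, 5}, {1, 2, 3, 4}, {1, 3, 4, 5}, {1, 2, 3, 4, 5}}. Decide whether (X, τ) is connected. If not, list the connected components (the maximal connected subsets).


(X, τ) is disconnected; components = [{2}, {5}, {1, 3, 4}].

Find clopen sets (U ∈ τ with X ∖ U ∈ τ):
  U = ∅, X ∖ U = {1, 2, 3, 4, 5} — both open, so U is clopen.
  U = {2}, X ∖ U = {1, 3, 4, 5} — both open, so U is clopen.
  U = {5}, X ∖ U = {1, 2, 3, 4} — both open, so U is clopen.
  U = {2, 5}, X ∖ U = {1, 3, 4} — both open, so U is clopen.
  U = {1, 3, 4}, X ∖ U = {2, 5} — both open, so U is clopen.
  U = {1, 2, 3, 4}, X ∖ U = {5} — both open, so U is clopen.
  U = {1, 3, 4, 5}, X ∖ U = {2} — both open, so U is clopen.
  U = {1, 2, 3, 4, 5}, X ∖ U = ∅ — both open, so U is clopen.
Nontrivial clopen(s) exist: e.g. {2}. So (X, τ) is disconnected.
Compute connected components by grouping points that agree on all clopens:
  component: {2}
  component: {5}
  component: {1, 3, 4}


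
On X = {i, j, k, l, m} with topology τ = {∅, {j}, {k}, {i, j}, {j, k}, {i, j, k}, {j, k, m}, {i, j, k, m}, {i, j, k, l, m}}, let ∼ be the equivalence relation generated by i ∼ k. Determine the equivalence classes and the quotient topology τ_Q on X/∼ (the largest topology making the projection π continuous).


X/∼ = {[i=k], [j], [l], [m]}; |τ_Q| = 5.

Equivalence classes: [i=k], [j], [l], [m].
Quotient map π: X → X/∼ sends i ↦ [i=k], j ↦ [j], k ↦ [i=k], l ↦ [l], m ↦ [m].
For each subset V ⊆ X/∼, compute π^{-1}(V) ⊆ X and check whether π^{-1}(V) ∈ τ. V is open in τ_Q iff π^{-1}(V) ∈ τ.
  V = {}: π^{-1}(V) = ∅ ∈ τ ✓.
  V = {[i=k]}: π^{-1}(V) = {i, k} ∉ τ ✗.
  V = {[j]}: π^{-1}(V) = {j} ∈ τ ✓.
  V = {[i=k], [j]}: π^{-1}(V) = {i, j, k} ∈ τ ✓.
  V = {[l]}: π^{-1}(V) = {l} ∉ τ ✗.
  V = {[i=k], [l]}: π^{-1}(V) = {i, k, l} ∉ τ ✗.
  V = {[j], [l]}: π^{-1}(V) = {j, l} ∉ τ ✗.
  V = {[i=k], [j], [l]}: π^{-1}(V) = {i, j, k, l} ∉ τ ✗.
  V = {[m]}: π^{-1}(V) = {m} ∉ τ ✗.
  V = {[i=k], [m]}: π^{-1}(V) = {i, k, m} ∉ τ ✗.
  V = {[j], [m]}: π^{-1}(V) = {j, m} ∉ τ ✗.
  V = {[i=k], [j], [m]}: π^{-1}(V) = {i, j, k, m} ∈ τ ✓.
  V = {[l], [m]}: π^{-1}(V) = {l, m} ∉ τ ✗.
  V = {[i=k], [l], [m]}: π^{-1}(V) = {i, k, l, m} ∉ τ ✗.
  V = {[j], [l], [m]}: π^{-1}(V) = {j, l, m} ∉ τ ✗.
  V = {[i=k], [j], [l], [m]}: π^{-1}(V) = {i, j, k, l, m} ∈ τ ✓.
Open sets in the quotient: τ_Q = {{}, {[j]}, {[i=k], [j]}, {[i=k], [j], [m]}, {[i=k], [j], [l], [m]}} (5 elements).


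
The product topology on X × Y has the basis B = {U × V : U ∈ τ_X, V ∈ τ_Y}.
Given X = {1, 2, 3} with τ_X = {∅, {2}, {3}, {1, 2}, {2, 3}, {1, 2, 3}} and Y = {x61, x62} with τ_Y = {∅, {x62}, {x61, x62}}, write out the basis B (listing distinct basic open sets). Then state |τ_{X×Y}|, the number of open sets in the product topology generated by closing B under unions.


Basis B = {∅ × ∅, {2} × {x62}, {3} × {x62}, {1, 2} × {x62}, {2} × {x61, x62}, {2, 3} × {x62}, {3} × {x61, x62}, {1, 2, 3} × {x62}, {1, 2} × {x61, x62}, {2, 3} × {x61, x62}, {1, 2, 3} × {x61, x62}}; |τ_{X×Y}| = 18.

Enumerate products U × V with U ∈ τ_X, V ∈ τ_Y (deduplicated):
  ∅ × ∅ = {} (∅)
  {2} × {x62} = {(2,x62)}
  {3} × {x62} = {(3,x62)}
  {1, 2} × {x62} = {(1,x62), (2,x62)}
  {2} × {x61, x62} = {(2,x61), (2,x62)}
  {2, 3} × {x62} = {(2,x62), (3,x62)}
  {3} × {x61, x62} = {(3,x61), (3,x62)}
  {1, 2, 3} × {x62} = {(1,x62), (2,x62), (3,x62)}
  {1, 2} × {x61, x62} = {(1,x61), (1,x62), (2,x61), (2,x62)}
  {2, 3} × {x61, x62} = {(2,x61), (2,x62), (3,x61), (3,x62)}
  {1, 2, 3} × {x61, x62} = {(1,x61), (1,x62), (2,x61), (2,x62), (3,x61), (3,x62)}
These 11 distinct sets form the basis B.
Close under arbitrary unions to get τ_{X×Y}; counting gives |τ_{X×Y}| = 18.


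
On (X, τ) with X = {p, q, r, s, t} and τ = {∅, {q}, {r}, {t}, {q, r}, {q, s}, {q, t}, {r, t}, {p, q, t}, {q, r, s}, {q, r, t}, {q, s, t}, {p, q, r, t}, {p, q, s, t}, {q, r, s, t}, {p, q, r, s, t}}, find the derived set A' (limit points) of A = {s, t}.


A' = {p}

For each x ∈ X, list the open sets U ∈ τ with x ∈ U, then check whether U ∩ (A ∖ {x}) ≠ ∅ for every such U.
  x = p: opens ∋ x are {p, q, t}, {p, q, r, t}, {p, q, s, t}, {p, q, r, s, t}; each meets A ∖ {p}, so x IS a limit point.
  x = q: open {q} ∋ x has {q} ∩ (A ∖ {q}) = ∅, so x is NOT a limit point.
  x = r: open {r} ∋ x has {r} ∩ (A ∖ {r}) = ∅, so x is NOT a limit point.
  x = s: open {q, s} ∋ x has {q, s} ∩ (A ∖ {s}) = ∅, so x is NOT a limit point.
  x = t: open {t} ∋ x has {t} ∩ (A ∖ {t}) = ∅, so x is NOT a limit point.
Collecting: A' = {p}.


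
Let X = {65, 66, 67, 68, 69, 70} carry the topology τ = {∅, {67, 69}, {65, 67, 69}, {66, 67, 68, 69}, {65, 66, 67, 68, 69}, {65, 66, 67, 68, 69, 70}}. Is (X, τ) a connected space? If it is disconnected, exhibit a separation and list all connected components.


(X, τ) is connected.

Find clopen sets (U ∈ τ with X ∖ U ∈ τ):
  U = ∅, X ∖ U = {65, 66, 67, 68, 69, 70} — both open, so U is clopen.
  U = {65, 66, 67, 68, 69, 70}, X ∖ U = ∅ — both open, so U is clopen.
Only trivial clopens (∅ and X) exist, so (X, τ) is connected.
Compute connected components by grouping points that agree on all clopens:
  component: {65, 66, 67, 68, 69, 70}


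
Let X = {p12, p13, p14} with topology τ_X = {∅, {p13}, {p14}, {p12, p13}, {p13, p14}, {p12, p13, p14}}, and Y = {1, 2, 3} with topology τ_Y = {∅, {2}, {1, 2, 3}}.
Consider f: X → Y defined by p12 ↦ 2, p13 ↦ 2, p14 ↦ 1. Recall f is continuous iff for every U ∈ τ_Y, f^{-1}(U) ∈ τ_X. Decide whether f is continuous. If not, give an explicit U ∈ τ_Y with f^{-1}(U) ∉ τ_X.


f IS continuous.

Compute f^{-1}(U) for each U ∈ τ_Y:
  U = ∅: f^{-1}(U) = ∅ ∈ τ_X ✓.
  U = {2}: f^{-1}(U) = {p12, p13} ∈ τ_X ✓.
  U = {1, 2, 3}: f^{-1}(U) = {p12, p13, p14} ∈ τ_X ✓.
Every preimage lies in τ_X, so f IS continuous.


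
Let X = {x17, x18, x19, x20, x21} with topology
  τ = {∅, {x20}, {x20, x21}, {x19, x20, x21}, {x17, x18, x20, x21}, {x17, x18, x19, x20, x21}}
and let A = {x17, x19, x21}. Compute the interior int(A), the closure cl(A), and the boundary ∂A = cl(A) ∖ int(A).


int(A) = ∅, cl(A) = {x17, x18, x19, x21}, ∂A = {x17, x18, x19, x21}.

Closed sets in (X, τ) are complements of opens:
  closed(X, τ) = {∅, {x19}, {x17, x18}, {x17, x18, x19}, {x17, x18, x19, x21}, {x17, x18, x19, x20, x21}}.
int(A) = ⋃ {U ∈ τ : U ⊆ A}. Opens contained in A: ∅.
Taking the union of these: int(A) = ∅.
cl(A) = ⋂ {C closed : A ⊆ C}. Closed sets containing A: {x17, x18, x19, x21}, {x17, x18, x19, x20, x21}.
Intersecting these: cl(A) = {x17, x18, x19, x21}.
∂A = cl(A) ∖ int(A) = {x17, x18, x19, x21} ∖ ∅ = {x17, x18, x19, x21}.


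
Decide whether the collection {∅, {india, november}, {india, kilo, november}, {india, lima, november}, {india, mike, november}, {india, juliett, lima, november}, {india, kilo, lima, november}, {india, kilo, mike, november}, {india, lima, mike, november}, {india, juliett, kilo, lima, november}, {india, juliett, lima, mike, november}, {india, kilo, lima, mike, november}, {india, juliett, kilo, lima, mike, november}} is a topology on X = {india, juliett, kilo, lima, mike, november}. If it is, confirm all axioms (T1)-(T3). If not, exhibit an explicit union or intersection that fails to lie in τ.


τ IS a topology on X.

Axiom (T1): ∅ ∈ τ? Yes; X ∈ τ? Yes.
Axiom (T2/T3): check pairwise unions and intersections of members of τ.
All pairwise intersections and unions checked — each lies in τ. Therefore τ satisfies (T1), (T2), (T3): it IS a topology on X.


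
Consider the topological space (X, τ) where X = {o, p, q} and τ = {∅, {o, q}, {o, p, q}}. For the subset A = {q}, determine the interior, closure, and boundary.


int(A) = ∅, cl(A) = {o, p, q}, ∂A = {o, p, q}.

Closed sets in (X, τ) are complements of opens:
  closed(X, τ) = {∅, {p}, {o, p, q}}.
int(A) = ⋃ {U ∈ τ : U ⊆ A}. Opens contained in A: ∅.
Taking the union of these: int(A) = ∅.
cl(A) = ⋂ {C closed : A ⊆ C}. Closed sets containing A: {o, p, q}.
Intersecting these: cl(A) = {o, p, q}.
∂A = cl(A) ∖ int(A) = {o, p, q} ∖ ∅ = {o, p, q}.


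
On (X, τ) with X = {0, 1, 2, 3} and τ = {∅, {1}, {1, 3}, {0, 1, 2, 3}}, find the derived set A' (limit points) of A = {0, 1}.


A' = {0, 2, 3}

For each x ∈ X, list the open sets U ∈ τ with x ∈ U, then check whether U ∩ (A ∖ {x}) ≠ ∅ for every such U.
  x = 0: opens ∋ x are {0, 1, 2, 3}; each meets A ∖ {0}, so x IS a limit point.
  x = 1: open {1} ∋ x has {1} ∩ (A ∖ {1}) = ∅, so x is NOT a limit point.
  x = 2: opens ∋ x are {0, 1, 2, 3}; each meets A ∖ {2}, so x IS a limit point.
  x = 3: opens ∋ x are {1, 3}, {0, 1, 2, 3}; each meets A ∖ {3}, so x IS a limit point.
Collecting: A' = {0, 2, 3}.


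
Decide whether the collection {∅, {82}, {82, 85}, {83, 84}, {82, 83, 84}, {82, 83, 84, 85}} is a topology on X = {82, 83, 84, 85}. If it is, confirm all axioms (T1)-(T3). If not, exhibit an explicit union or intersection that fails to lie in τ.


τ IS a topology on X.

Axiom (T1): ∅ ∈ τ? Yes; X ∈ τ? Yes.
Axiom (T2/T3): check pairwise unions and intersections of members of τ.
All pairwise intersections and unions checked — each lies in τ. Therefore τ satisfies (T1), (T2), (T3): it IS a topology on X.


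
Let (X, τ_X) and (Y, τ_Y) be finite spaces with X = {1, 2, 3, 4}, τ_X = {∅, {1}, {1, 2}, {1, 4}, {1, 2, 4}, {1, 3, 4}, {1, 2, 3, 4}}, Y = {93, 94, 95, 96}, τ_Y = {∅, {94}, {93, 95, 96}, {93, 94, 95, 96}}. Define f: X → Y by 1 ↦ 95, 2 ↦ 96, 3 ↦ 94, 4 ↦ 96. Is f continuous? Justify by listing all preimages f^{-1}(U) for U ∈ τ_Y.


f is NOT continuous.

Compute f^{-1}(U) for each U ∈ τ_Y:
  U = ∅: f^{-1}(U) = ∅ ∈ τ_X ✓.
  U = {94}: f^{-1}(U) = {3} ∉ τ_X ✗.
  U = {93, 95, 96}: f^{-1}(U) = {1, 2, 4} ∈ τ_X ✓.
  U = {93, 94, 95, 96}: f^{-1}(U) = {1, 2, 3, 4} ∈ τ_X ✓.
Found U = {94} with f^{-1}(U) = {3} not in τ_X. Therefore f is NOT continuous.


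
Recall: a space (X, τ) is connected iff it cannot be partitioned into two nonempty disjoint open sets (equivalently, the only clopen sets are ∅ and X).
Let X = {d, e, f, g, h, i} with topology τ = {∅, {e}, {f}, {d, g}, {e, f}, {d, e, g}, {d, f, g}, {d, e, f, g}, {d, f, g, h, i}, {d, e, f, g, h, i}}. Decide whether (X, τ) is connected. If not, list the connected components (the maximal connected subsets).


(X, τ) is disconnected; components = [{e}, {d, f, g, h, i}].

Find clopen sets (U ∈ τ with X ∖ U ∈ τ):
  U = ∅, X ∖ U = {d, e, f, g, h, i} — both open, so U is clopen.
  U = {e}, X ∖ U = {d, f, g, h, i} — both open, so U is clopen.
  U = {d, f, g, h, i}, X ∖ U = {e} — both open, so U is clopen.
  U = {d, e, f, g, h, i}, X ∖ U = ∅ — both open, so U is clopen.
Nontrivial clopen(s) exist: e.g. {e}. So (X, τ) is disconnected.
Compute connected components by grouping points that agree on all clopens:
  component: {e}
  component: {d, f, g, h, i}


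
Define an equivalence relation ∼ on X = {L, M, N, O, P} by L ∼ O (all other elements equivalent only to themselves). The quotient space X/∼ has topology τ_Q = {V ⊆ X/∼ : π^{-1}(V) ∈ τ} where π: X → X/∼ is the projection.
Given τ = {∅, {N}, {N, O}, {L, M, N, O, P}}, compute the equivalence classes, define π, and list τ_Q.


X/∼ = {[L=O], [M], [N], [P]}; |τ_Q| = 3.

Equivalence classes: [L=O], [M], [N], [P].
Quotient map π: X → X/∼ sends L ↦ [L=O], M ↦ [M], N ↦ [N], O ↦ [L=O], P ↦ [P].
For each subset V ⊆ X/∼, compute π^{-1}(V) ⊆ X and check whether π^{-1}(V) ∈ τ. V is open in τ_Q iff π^{-1}(V) ∈ τ.
  V = {}: π^{-1}(V) = ∅ ∈ τ ✓.
  V = {[L=O]}: π^{-1}(V) = {L, O} ∉ τ ✗.
  V = {[M]}: π^{-1}(V) = {M} ∉ τ ✗.
  V = {[L=O], [M]}: π^{-1}(V) = {L, M, O} ∉ τ ✗.
  V = {[N]}: π^{-1}(V) = {N} ∈ τ ✓.
  V = {[L=O], [N]}: π^{-1}(V) = {L, N, O} ∉ τ ✗.
  V = {[M], [N]}: π^{-1}(V) = {M, N} ∉ τ ✗.
  V = {[L=O], [M], [N]}: π^{-1}(V) = {L, M, N, O} ∉ τ ✗.
  V = {[P]}: π^{-1}(V) = {P} ∉ τ ✗.
  V = {[L=O], [P]}: π^{-1}(V) = {L, O, P} ∉ τ ✗.
  V = {[M], [P]}: π^{-1}(V) = {M, P} ∉ τ ✗.
  V = {[L=O], [M], [P]}: π^{-1}(V) = {L, M, O, P} ∉ τ ✗.
  V = {[N], [P]}: π^{-1}(V) = {N, P} ∉ τ ✗.
  V = {[L=O], [N], [P]}: π^{-1}(V) = {L, N, O, P} ∉ τ ✗.
  V = {[M], [N], [P]}: π^{-1}(V) = {M, N, P} ∉ τ ✗.
  V = {[L=O], [M], [N], [P]}: π^{-1}(V) = {L, M, N, O, P} ∈ τ ✓.
Open sets in the quotient: τ_Q = {{}, {[N]}, {[L=O], [M], [N], [P]}} (3 elements).


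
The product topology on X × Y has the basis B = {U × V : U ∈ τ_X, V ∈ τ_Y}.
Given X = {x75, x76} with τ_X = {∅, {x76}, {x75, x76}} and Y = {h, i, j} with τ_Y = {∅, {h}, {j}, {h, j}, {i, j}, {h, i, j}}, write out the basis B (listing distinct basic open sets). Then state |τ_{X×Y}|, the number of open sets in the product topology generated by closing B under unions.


Basis B = {∅ × ∅, {x76} × {h}, {x76} × {j}, {x75, x76} × {h}, {x75, x76} × {j}, {x76} × {h, j}, {x76} × {i, j}, {x76} × {h, i, j}, {x75, x76} × {h, j}, {x75, x76} × {i, j}, {x75, x76} × {h, i, j}}; |τ_{X×Y}| = 18.

Enumerate products U × V with U ∈ τ_X, V ∈ τ_Y (deduplicated):
  ∅ × ∅ = {} (∅)
  {x76} × {h} = {(x76,h)}
  {x76} × {j} = {(x76,j)}
  {x75, x76} × {h} = {(x75,h), (x76,h)}
  {x75, x76} × {j} = {(x75,j), (x76,j)}
  {x76} × {h, j} = {(x76,h), (x76,j)}
  {x76} × {i, j} = {(x76,i), (x76,j)}
  {x76} × {h, i, j} = {(x76,h), (x76,i), (x76,j)}
  {x75, x76} × {h, j} = {(x75,h), (x75,j), (x76,h), (x76,j)}
  {x75, x76} × {i, j} = {(x75,i), (x75,j), (x76,i), (x76,j)}
  {x75, x76} × {h, i, j} = {(x75,h), (x75,i), (x75,j), (x76,h), (x76,i), (x76,j)}
These 11 distinct sets form the basis B.
Close under arbitrary unions to get τ_{X×Y}; counting gives |τ_{X×Y}| = 18.


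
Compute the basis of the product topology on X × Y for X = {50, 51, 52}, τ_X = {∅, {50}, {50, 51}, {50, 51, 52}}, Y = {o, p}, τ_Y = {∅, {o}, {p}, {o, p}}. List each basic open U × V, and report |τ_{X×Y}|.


Basis B = {∅ × ∅, {50} × {o}, {50} × {p}, {50} × {o, p}, {50, 51} × {o}, {50, 51} × {p}, {50, 51, 52} × {o}, {50, 51, 52} × {p}, {50, 51} × {o, p}, {50, 51, 52} × {o, p}}; |τ_{X×Y}| = 16.

Enumerate products U × V with U ∈ τ_X, V ∈ τ_Y (deduplicated):
  ∅ × ∅ = {} (∅)
  {50} × {o} = {(50,o)}
  {50} × {p} = {(50,p)}
  {50} × {o, p} = {(50,o), (50,p)}
  {50, 51} × {o} = {(50,o), (51,o)}
  {50, 51} × {p} = {(50,p), (51,p)}
  {50, 51, 52} × {o} = {(50,o), (51,o), (52,o)}
  {50, 51, 52} × {p} = {(50,p), (51,p), (52,p)}
  {50, 51} × {o, p} = {(50,o), (50,p), (51,o), (51,p)}
  {50, 51, 52} × {o, p} = {(50,o), (50,p), (51,o), (51,p), (52,o), (52,p)}
These 10 distinct sets form the basis B.
Close under arbitrary unions to get τ_{X×Y}; counting gives |τ_{X×Y}| = 16.


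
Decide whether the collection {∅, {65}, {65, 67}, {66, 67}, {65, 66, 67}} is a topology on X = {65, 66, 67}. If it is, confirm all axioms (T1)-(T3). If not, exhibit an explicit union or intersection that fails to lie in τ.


τ is NOT a topology on X.

Axiom (T1): ∅ ∈ τ? Yes; X ∈ τ? Yes.
Axiom (T2/T3): check pairwise unions and intersections of members of τ.
Counterexample for (T3): {65, 67} ∩ {66, 67} = {67} ∉ τ. Therefore τ is NOT a topology.
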